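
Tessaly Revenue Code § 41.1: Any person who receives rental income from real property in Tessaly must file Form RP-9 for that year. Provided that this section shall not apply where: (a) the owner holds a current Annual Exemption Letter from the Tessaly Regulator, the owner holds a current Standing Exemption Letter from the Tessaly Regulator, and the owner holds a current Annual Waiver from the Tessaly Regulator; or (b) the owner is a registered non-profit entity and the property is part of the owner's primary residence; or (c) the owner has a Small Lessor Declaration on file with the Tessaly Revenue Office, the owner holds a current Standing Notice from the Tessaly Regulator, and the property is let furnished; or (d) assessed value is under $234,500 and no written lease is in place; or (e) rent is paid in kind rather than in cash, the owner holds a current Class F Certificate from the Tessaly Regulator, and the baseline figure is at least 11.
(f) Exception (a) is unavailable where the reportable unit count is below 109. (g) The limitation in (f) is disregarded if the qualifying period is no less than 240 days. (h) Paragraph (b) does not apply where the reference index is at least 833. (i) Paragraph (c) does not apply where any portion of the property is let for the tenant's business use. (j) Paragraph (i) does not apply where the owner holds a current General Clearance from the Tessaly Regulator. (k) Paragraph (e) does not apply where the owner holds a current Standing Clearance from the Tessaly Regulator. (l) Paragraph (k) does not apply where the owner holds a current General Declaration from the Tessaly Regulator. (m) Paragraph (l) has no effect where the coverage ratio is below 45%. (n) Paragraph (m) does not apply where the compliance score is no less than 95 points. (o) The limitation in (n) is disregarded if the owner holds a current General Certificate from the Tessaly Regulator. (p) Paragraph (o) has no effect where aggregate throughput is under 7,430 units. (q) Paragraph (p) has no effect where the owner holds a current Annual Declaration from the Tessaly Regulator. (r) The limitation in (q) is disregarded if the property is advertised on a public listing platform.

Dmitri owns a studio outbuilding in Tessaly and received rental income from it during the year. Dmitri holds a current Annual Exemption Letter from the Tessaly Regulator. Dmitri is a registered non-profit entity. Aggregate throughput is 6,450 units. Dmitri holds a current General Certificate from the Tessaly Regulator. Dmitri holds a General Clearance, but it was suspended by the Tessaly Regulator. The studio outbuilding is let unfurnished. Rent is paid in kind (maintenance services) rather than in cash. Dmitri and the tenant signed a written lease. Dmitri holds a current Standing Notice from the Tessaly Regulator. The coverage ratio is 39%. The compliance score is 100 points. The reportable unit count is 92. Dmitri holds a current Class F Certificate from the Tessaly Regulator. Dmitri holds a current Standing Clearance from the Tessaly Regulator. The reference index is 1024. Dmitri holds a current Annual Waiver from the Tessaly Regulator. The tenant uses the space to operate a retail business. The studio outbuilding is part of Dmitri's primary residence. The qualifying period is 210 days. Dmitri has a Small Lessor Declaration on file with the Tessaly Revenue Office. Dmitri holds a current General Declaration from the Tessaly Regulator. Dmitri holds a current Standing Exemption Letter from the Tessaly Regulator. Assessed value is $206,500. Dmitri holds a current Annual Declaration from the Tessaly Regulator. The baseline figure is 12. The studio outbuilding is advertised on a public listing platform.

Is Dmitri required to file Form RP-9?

No — exception (e) applies; Dmitri is not required to file Form RP-9.

All of (a)'s requirements are met (a current Annual Exemption Letter is held; a current Standing Exemption Letter is held; a current Annual Waiver is held). However, paragraphs (f)–(g) must be considered: (f) operates against (a): the reportable unit count is 92, below the 109 limit. (g) is inapplicable (the qualifying period is 210 days, short of 240 days), so (f) stands. Exception (a) does not apply.
All of (b)'s requirements are met (Dmitri is a registered non-profit; the studio outbuilding is part of the primary residence). But: (h) operates against (b): the reference index is 1,024, meeting the 833 threshold. Exception (b) does not apply.
Exception (c) does not apply: the property is let unfurnished.
Exception (d) fails — a written lease is in place.
All of (e)'s requirements are met (rent is paid in kind; a current Class F Certificate is held; the baseline figure is 12, meeting the 11 threshold). As to paragraphs (k)–(r): (k) would limit (e) — a current Standing Clearance is held — but (l) sets (k) aside: (l) is engaged — a current General Declaration is held. (m) is triggered (the coverage ratio is 39%, below the 45% limit), but is displaced by (n): (n) is triggered — the compliance score is 100 points, meeting the 95 points threshold. (o) would limit (n) — a current General Certificate is held — but (p) sets (o) aside: (p) is engaged — aggregate throughput is 6,450 units, under the 7,430 units limit. (q) is triggered (a current Annual Declaration is held), but is overridden by (r): (r) operates against (q): the property is publicly advertised. (e) remains available.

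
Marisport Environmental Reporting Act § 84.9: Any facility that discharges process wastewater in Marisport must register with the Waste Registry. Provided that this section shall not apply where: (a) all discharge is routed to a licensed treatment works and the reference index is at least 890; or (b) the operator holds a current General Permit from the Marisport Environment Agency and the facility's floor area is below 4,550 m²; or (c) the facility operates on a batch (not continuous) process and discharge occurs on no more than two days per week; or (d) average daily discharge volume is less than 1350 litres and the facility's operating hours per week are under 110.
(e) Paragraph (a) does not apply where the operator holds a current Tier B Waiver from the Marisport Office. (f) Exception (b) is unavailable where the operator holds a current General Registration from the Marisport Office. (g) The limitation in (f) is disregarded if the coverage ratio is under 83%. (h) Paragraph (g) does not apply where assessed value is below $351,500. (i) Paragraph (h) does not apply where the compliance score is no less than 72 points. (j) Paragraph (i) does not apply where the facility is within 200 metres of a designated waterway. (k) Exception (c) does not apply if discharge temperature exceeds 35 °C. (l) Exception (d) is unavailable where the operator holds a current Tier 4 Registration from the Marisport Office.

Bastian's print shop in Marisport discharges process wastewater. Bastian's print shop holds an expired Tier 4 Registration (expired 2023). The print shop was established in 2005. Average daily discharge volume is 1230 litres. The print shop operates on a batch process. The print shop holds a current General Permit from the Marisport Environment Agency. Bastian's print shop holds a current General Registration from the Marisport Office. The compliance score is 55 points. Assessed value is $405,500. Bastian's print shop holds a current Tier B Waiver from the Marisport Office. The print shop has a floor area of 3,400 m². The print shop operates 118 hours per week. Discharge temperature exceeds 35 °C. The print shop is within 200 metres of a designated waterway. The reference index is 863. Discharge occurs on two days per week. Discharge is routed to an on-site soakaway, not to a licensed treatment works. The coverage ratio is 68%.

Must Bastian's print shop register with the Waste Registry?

No — exception (b) applies; Bastian's print shop is not required to register with the Waste Registry.

Exception (a) fails — discharge is not routed to a licensed treatment works.
Exception (b)'s conditions are all satisfied: a current General Permit is held; the facility's floor area is 3,400 m², below the 4,550 m² limit. Under paragraphs (f)–(j): (f) would limit (b) — a current General Registration is held — but (g) sets (f) aside: (g) applies — the coverage ratio is 68%, under the 83% limit. (h), which would lift (g), is inapplicable — assessed value is $405,500, not below $351,500. (b) remains available.
Exception (c)'s conditions are all satisfied: the facility operates on a batch process; discharge occurs on no more than two days per week. Turning to paragraph (k): (k) operates against (c): discharge temperature exceeds 35 °C. Exception (c) does not apply.
Exception (d) does not apply: the facility's operating hours per week are 118, not under 110.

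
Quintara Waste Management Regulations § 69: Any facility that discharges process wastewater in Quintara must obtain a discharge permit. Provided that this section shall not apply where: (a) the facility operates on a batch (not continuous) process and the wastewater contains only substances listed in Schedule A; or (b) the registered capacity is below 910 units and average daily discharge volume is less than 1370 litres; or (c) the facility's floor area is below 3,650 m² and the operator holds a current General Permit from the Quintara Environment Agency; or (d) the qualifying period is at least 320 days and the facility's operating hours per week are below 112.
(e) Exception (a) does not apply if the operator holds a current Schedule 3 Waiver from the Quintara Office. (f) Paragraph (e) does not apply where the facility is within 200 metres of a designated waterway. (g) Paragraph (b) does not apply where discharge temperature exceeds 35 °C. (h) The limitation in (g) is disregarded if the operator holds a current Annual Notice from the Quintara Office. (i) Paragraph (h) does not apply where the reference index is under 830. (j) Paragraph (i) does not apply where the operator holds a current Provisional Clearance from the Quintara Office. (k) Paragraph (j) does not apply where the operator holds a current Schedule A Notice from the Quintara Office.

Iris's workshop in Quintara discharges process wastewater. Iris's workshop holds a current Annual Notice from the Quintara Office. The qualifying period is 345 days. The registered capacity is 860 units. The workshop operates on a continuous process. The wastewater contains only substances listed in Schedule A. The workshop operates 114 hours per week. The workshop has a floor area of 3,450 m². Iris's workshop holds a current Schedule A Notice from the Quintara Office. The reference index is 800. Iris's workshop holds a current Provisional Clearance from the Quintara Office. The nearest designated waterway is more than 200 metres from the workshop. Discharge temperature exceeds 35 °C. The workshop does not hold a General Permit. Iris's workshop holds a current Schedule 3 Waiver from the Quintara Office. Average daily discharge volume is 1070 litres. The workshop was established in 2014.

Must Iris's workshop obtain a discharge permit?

Exception (a) fails — the facility operates on a continuous process.
Exception (b) is satisfied on its face — the registered capacity is 860 units, below the 910 units limit; average daily discharge volume is 1070 litres, less than the 1370 litres limit. However, paragraphs (g)–(k) must be considered: (g) operates against (b): discharge temperature exceeds 35 °C. (h) would limit (g) — a current Annual Notice is held — but (i) sets (h) aside: (i) operates — the reference index is 800, under the 830 limit. (j) is triggered (a current Provisional Clearance is held), but is overridden by (k): (k) operates against (j): a current Schedule A Notice is held. Exception (b) does not apply.
Exception (c) requires that the operator holds a current General Permit from the Quintara Environment Agency; but no General Permit is held, so (c) is unavailable.
Exception (d) does not apply: the facility's operating hours per week are 114, not below 112.
No exception applies. The general rule governs.

Yes — Iris's workshop must obtain a discharge permit.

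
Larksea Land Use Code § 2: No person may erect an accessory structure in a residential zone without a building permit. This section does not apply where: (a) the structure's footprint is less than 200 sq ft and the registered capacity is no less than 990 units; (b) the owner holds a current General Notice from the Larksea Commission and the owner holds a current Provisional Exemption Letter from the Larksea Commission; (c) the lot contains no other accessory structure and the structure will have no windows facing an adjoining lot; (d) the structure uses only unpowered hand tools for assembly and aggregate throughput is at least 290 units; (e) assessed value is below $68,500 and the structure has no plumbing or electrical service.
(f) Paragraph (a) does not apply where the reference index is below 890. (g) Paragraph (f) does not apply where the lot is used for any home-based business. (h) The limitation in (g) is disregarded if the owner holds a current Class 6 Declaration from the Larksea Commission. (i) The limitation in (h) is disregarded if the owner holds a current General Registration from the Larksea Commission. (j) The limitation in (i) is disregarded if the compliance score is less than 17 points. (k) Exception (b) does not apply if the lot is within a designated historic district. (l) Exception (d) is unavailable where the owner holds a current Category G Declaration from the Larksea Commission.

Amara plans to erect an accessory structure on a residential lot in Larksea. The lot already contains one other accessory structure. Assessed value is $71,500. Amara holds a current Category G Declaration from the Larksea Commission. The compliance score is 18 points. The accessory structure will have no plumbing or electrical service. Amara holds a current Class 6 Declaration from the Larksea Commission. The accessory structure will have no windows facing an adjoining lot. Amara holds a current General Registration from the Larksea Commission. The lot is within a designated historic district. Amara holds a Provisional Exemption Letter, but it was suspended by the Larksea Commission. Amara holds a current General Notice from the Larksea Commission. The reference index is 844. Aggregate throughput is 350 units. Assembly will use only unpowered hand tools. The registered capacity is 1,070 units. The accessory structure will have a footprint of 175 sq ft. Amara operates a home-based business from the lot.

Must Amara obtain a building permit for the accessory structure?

All of (a)'s requirements are met (the structure's footprint is 175 sq ft, less than the 200 sq ft limit; the registered capacity is 1,070 units, meeting the 990 units threshold). As to paragraphs (f)–(j): (f) is triggered (the reference index is 844, below the 890 limit), but is displaced by (g): (g) operates against (f): a home-based business operates on the lot. (h) operates (a current Class 6 Declaration is held), but yields to (i): (i) operates against (h): a current General Registration is held. (j), which would lift (i), does not operate here — the compliance score is 18 points, not less than 17 points. Exception (a) stands.
Exception (b) requires that the owner holds a current Provisional Exemption Letter from the Larksea Commission; but no current Provisional Exemption Letter is held, so (b) is unavailable.
Exception (c) does not apply: the lot already has another accessory structure.
Exception (d): assembly uses only hand tools; aggregate throughput is 350 units, meeting the 290 units threshold — every condition holds. But applying paragraph (l): (l) operates against (d): a current Category G Declaration is held. (d) is therefore removed.
Exception (e) requires that assessed value is below $68,500; but assessed value is $71,500, not below $68,500, so (e) is unavailable.

No — exception (a) applies; Amara does not need a building permit.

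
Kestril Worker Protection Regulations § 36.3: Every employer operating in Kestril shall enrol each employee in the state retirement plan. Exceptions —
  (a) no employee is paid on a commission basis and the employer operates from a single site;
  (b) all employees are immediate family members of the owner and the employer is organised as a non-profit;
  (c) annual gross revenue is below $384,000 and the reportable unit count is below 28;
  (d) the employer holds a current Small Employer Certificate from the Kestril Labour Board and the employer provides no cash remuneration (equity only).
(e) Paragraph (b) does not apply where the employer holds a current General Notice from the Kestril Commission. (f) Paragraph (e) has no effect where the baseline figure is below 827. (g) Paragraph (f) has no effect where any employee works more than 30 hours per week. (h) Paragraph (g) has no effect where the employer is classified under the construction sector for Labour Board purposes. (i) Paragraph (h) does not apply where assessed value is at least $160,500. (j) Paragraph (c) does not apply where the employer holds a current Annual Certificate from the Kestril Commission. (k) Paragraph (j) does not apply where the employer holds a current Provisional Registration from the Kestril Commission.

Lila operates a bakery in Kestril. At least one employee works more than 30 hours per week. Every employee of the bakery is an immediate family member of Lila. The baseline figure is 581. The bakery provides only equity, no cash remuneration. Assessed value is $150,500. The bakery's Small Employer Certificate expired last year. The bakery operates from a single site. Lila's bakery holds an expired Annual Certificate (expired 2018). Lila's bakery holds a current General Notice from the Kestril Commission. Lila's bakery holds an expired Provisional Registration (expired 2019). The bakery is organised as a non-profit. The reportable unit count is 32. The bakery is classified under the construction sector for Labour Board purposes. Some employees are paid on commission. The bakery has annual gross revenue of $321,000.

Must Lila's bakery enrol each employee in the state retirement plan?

No — exception (b) applies; Lila's bakery is not required to enrol each employee in the state retirement plan.

Exception (a) requires that no employee is paid on a commission basis; but some employees are paid on commission, so (a) is unavailable.
Exception (b): every employee is an immediate family member; the employer is a non-profit — every condition holds. Considering the limiting provisions: (e) applies (a current General Notice is held), but is displaced by (f): (f) operates against (e): the baseline figure is 581, below the 827 limit. (g) operates (at least one employee exceeds 30 hours/week), but is itself disapplied by (h): (h) operates against (g): the bakery is classified under the construction sector. (i), which would lift (h), is inapplicable — assessed value is $150,500, short of $160,500. So (b) applies.
Exception (c) fails — the reportable unit count is 32, not below 28.
Exception (d) fails — the Small Employer Certificate has expired.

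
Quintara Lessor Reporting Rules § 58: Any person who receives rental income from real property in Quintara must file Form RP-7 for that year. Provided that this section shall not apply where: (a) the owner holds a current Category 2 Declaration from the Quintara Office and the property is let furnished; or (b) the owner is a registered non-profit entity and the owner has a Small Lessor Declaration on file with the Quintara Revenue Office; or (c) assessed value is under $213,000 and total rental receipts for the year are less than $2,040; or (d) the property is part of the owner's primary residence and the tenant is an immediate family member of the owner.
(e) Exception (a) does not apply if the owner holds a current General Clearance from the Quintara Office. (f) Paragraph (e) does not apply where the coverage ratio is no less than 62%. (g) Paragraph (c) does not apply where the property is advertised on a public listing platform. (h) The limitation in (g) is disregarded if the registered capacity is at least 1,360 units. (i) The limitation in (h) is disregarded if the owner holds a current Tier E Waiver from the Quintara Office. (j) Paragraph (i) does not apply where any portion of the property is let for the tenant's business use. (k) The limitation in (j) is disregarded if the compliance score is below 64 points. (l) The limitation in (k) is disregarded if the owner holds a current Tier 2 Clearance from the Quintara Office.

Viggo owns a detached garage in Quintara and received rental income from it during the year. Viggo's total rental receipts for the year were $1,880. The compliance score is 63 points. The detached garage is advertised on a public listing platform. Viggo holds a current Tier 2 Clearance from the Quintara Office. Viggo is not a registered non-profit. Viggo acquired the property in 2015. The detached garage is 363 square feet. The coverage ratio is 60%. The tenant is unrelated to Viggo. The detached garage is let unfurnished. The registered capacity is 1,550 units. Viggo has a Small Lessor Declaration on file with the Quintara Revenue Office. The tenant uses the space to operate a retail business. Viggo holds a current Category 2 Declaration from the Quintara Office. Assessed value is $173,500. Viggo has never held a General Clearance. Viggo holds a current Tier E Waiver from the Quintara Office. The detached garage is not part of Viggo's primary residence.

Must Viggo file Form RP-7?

No — exception (c) applies; Viggo is not required to file Form RP-7.

Exception (a) fails — the property is let unfurnished.
Exception (b) does not apply: Viggo is not a registered non-profit.
All of (c)'s requirements are met (assessed value is $173,500, under the $213,000 limit; total rental receipts for the year are $1,880, less than the $2,040 limit). Applying paragraphs (g)–(l): (g) is engaged (the property is publicly advertised), but is overridden by (h): (h) operates against (g): the registered capacity is 1,550 units, meeting the 1,360 units threshold. (i) is engaged (a current Tier E Waiver is held), but is set aside by (j): (j) operates against (i): the space is let for business use. (k) applies (the compliance score is 63 points, below the 64 points limit), but is set aside by (l): (l) operates against (k): a current Tier 2 Clearance is held. So (c) applies.
Exception (d) requires that the property is part of the owner's primary residence; but the detached garage is not part of the primary residence, so (d) is unavailable.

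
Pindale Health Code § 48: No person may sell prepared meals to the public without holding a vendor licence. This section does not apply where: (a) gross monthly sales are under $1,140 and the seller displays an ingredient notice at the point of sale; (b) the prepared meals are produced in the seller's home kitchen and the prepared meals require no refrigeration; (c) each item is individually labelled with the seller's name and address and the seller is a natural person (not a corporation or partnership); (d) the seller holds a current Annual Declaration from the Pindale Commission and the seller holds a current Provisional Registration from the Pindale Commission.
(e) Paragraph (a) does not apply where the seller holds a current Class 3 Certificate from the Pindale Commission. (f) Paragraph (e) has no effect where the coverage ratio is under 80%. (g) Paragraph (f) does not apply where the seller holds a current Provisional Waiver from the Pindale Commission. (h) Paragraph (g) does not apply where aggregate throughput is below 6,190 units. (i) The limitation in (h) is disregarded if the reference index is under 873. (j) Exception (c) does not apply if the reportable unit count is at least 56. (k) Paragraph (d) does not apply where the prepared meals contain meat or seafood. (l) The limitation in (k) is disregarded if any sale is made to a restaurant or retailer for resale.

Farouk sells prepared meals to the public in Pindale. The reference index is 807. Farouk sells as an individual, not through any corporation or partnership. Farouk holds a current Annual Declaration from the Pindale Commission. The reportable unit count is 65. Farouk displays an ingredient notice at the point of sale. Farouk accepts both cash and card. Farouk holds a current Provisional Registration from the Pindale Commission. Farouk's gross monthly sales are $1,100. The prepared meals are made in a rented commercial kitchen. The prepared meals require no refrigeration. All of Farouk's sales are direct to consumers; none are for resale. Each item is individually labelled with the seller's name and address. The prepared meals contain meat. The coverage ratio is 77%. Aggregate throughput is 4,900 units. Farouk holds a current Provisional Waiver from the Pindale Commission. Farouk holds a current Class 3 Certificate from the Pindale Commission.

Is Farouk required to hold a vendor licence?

Yes — Farouk must hold a vendor licence.

Exception (a)'s conditions are all satisfied: gross monthly sales are $1,100, under the $1,140 limit; an ingredient notice is displayed. However, paragraphs (e)–(i) must be considered: (e) operates against (a): a current Class 3 Certificate is held. (f) is triggered (the coverage ratio is 77%, under the 80% limit), but is displaced by (g): (g) operates against (f): a current Provisional Waiver is held. (h) applies (aggregate throughput is 4,900 units, below the 6,190 units limit), but is overridden by (i): (i) operates against (h): the reference index is 807, under the 873 limit. So (a) is unavailable.
Exception (b) requires that the prepared meals are produced in the seller's home kitchen; but the prepared meals are made in a commercial kitchen, not a home kitchen, so (b) is unavailable.
Exception (c) is satisfied on its face — items are individually labelled; the seller is a natural person. But applying paragraph (j): (j) operates against (c): the reportable unit count is 65, meeting the 56 threshold. So (c) is unavailable.
Exception (d): a current Annual Declaration is held; a current Provisional Registration is held — every condition holds. However, paragraphs (k)–(l) must be considered: (k) operates — the prepared meals contain meat. (l), which would lift (k), is not engaged — no sales are for resale. (d) is therefore removed.
No exception displaces § 48.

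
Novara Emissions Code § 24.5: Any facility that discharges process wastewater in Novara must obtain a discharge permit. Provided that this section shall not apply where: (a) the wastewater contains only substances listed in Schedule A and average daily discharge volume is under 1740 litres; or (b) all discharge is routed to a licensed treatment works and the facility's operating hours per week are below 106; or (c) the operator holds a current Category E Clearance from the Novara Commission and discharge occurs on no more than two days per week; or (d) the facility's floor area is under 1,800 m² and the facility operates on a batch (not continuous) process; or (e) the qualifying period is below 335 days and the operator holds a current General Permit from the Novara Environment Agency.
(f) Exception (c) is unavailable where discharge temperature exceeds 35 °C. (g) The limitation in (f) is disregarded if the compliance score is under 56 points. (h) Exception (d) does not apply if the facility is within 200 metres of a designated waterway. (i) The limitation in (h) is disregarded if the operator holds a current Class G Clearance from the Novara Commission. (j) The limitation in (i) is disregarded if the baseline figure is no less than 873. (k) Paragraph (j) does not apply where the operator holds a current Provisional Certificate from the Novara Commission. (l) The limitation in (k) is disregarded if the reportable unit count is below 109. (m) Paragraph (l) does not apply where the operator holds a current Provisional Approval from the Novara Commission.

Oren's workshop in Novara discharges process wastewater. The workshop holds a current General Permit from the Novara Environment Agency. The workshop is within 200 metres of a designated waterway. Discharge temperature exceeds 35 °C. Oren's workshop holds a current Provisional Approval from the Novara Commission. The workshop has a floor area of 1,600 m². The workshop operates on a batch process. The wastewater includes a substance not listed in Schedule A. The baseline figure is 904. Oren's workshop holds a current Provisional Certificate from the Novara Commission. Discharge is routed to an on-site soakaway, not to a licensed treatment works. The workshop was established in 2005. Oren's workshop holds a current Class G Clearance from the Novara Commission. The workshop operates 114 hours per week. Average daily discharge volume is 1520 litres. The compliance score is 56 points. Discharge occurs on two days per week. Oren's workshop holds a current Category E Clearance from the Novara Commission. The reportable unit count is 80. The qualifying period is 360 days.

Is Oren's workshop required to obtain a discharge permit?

No — exception (d) applies; Oren's workshop is not required to obtain a discharge permit.

Exception (a) does not apply: the wastewater includes a non-Schedule-A substance.
Exception (b) requires that all discharge is routed to a licensed treatment works; but discharge is not routed to a licensed treatment works, so (b) is unavailable.
Exception (c): a current Category E Clearance is held; discharge occurs on no more than two days per week — every condition holds. However, paragraphs (f)–(g) must be considered: (f) operates against (c): discharge temperature exceeds 35 °C. (g), which would lift (f), is not triggered — the compliance score is 56 points, not under 56 points. So (c) is unavailable.
All of (d)'s requirements are met (the facility's floor area is 1,600 m², under the 1,800 m² limit; the facility operates on a batch process). Under paragraphs (h)–(m): (h) would limit (d) — the workshop is within 200 m of a designated waterway — but (i) sets (h) aside: (i) operates — a current Class G Clearance is held. (j) would limit (i) — the baseline figure is 904, meeting the 873 threshold — but (k) sets (j) aside: (k) operates against (j): a current Provisional Certificate is held. (l) is engaged (the reportable unit count is 80, below the 109 limit), but is displaced by (m): (m) is engaged — a current Provisional Approval is held. (d) remains available.
Exception (e) does not apply: the qualifying period is 360 days, not below 335 days.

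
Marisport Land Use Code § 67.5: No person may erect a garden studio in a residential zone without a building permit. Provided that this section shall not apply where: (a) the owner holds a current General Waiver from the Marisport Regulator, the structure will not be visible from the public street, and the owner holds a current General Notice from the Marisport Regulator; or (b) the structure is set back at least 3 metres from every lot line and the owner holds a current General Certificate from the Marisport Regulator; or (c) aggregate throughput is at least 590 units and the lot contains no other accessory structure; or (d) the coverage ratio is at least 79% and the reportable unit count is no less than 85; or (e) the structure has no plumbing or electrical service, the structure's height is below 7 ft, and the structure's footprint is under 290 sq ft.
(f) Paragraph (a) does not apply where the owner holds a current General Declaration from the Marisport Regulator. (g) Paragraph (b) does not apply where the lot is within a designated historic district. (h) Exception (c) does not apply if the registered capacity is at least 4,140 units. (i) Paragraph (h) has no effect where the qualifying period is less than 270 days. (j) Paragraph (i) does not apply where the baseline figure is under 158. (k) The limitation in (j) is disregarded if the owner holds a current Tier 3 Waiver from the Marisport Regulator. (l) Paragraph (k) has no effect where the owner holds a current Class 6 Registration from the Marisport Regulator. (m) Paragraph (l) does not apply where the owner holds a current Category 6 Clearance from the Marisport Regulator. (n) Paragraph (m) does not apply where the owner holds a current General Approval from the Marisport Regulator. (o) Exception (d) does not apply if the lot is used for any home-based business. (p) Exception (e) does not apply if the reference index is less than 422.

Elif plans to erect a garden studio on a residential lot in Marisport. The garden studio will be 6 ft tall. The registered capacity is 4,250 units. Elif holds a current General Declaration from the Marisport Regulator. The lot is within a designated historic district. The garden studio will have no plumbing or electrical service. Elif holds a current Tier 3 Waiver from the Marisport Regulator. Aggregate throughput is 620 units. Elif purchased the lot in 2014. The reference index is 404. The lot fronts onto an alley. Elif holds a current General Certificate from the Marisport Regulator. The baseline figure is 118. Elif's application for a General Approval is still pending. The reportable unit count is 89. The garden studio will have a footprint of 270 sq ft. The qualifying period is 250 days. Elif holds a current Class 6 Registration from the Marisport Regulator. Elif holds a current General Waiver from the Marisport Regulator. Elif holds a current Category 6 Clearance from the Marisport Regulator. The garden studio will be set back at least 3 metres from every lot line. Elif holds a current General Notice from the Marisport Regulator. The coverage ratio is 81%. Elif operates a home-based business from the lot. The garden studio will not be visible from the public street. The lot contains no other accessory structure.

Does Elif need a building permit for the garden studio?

All of (a)'s requirements are met (a current General Waiver is held; the structure will not be visible from the street; a current General Notice is held). However, paragraph (f) must be considered: (f) operates against (a): a current General Declaration is held. (a) is therefore removed.
Exception (b) is satisfied on its face — the setback is at least 3 m on every side; a current General Certificate is held. However, paragraph (g) must be considered: (g) applies — the lot is in a historic district. So (b) is unavailable.
Exception (c)'s conditions are all satisfied: aggregate throughput is 620 units, meeting the 590 units threshold; the lot has no other accessory structure. Considering the limiting provisions: (h) would limit (c) — the registered capacity is 4,250 units, meeting the 4,140 units threshold — but (i) sets (h) aside: (i) applies — the qualifying period is 250 days, less than the 270 days limit. (j) operates (the baseline figure is 118, under the 158 limit), but is displaced by (k): (k) operates against (j): a current Tier 3 Waiver is held. (l) would limit (k) — a current Class 6 Registration is held — but (m) sets (l) aside: (m) is engaged — a current Category 6 Clearance is held. (n), which would lift (m), is inapplicable — there is no General Approval in force. Exception (c) stands.
Exception (d) is satisfied on its face — the coverage ratio is 81%, meeting the 79% threshold; the reportable unit count is 89, meeting the 85 threshold. Turning to paragraph (o): (o) operates against (d): a home-based business operates on the lot. So (d) is unavailable.
Exception (e) is satisfied on its face — there is no plumbing or electrical service; the structure's height is 6 ft, below the 7 ft limit; the structure's footprint is 270 sq ft, under the 290 sq ft limit. But applying paragraph (p): (p) operates against (e): the reference index is 404, less than the 422 limit. (e) is therefore removed.

No — exception (c) applies; Elif does not need a building permit.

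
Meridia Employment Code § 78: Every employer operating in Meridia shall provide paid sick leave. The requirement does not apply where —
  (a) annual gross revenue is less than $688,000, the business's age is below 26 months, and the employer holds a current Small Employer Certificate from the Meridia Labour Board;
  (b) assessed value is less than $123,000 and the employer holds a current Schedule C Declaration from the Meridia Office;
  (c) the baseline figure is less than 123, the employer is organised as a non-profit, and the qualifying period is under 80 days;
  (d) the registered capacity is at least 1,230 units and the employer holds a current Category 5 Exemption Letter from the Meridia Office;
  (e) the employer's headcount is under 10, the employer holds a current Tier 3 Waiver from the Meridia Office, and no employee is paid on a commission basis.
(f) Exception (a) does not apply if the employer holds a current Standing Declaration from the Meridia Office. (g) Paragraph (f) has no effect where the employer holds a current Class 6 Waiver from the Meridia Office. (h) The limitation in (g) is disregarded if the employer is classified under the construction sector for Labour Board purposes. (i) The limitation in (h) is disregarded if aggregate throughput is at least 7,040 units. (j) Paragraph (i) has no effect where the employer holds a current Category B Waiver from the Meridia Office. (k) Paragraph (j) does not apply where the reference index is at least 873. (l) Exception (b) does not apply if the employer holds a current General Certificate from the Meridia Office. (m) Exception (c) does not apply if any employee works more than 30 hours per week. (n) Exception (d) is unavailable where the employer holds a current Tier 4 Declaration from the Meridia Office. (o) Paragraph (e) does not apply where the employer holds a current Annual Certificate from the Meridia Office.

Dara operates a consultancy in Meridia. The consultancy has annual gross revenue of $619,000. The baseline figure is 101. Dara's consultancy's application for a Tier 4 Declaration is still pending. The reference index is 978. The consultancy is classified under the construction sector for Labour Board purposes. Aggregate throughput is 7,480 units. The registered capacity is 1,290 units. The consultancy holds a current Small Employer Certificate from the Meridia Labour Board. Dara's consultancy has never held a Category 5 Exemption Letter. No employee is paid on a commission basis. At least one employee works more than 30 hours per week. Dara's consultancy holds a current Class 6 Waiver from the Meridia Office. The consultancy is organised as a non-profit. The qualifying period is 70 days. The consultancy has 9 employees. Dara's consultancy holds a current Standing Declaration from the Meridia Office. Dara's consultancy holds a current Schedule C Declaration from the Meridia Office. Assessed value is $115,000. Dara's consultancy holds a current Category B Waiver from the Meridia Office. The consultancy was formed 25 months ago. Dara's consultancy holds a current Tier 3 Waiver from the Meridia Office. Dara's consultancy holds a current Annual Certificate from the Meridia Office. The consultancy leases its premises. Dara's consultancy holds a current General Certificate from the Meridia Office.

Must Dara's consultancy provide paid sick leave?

Exception (a) is satisfied on its face — annual gross revenue is $619,000, less than the $688,000 limit; the business's age is 25 months, below the 26 months limit; a current Small Employer Certificate is held. Under paragraphs (f)–(k): (f) is engaged (a current Standing Declaration is held), but is itself disapplied by (g): (g) is triggered — a current Class 6 Waiver is held. (h) would limit (g) — the consultancy is classified under the construction sector — but (i) sets (h) aside: (i) is engaged — aggregate throughput is 7,480 units, meeting the 7,040 units threshold. (j) is triggered (a current Category B Waiver is held), but is set aside by (k): (k) applies — the reference index is 978, meeting the 873 threshold. (a) remains available.
Exception (b)'s conditions are all satisfied: assessed value is $115,000, less than the $123,000 limit; a current Schedule C Declaration is held. Turning to paragraph (l): (l) operates against (b): a current General Certificate is held. Exception (b) does not apply.
Exception (c): the baseline figure is 101, less than the 123 limit; the employer is a non-profit; the qualifying period is 70 days, under the 80 days limit — every condition holds. However, paragraph (m) must be considered: (m) operates against (c): at least one employee exceeds 30 hours/week. Exception (c) does not apply.
Exception (d) fails — the Category 5 Exemption Letter is not current.
All of (e)'s requirements are met (the employer's headcount is 9, under the 10 limit; a current Tier 3 Waiver is held; no employee is paid on commission). But: (o) operates against (e): a current Annual Certificate is held. (e) is therefore removed.

No — exception (a) applies; Dara's consultancy is not required to provide paid sick leave.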